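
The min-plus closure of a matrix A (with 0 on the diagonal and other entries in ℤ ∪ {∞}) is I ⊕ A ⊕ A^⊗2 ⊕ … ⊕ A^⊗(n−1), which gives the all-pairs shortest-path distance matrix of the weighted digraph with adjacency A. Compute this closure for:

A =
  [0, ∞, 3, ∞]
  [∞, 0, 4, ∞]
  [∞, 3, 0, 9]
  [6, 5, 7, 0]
Closure =
  [0, 6, 3, 12]
  [19, 0, 4, 13]
  [15, 3, 0, 9]
  [6, 5, 7, 0]

This is the Floyd-Warshall all-pairs shortest-path computation. For each intermediate vertex k = 0, 1, …, 3, update dist[i][j] ← min(dist[i][j], dist[i][k] + dist[k][j]). The final matrix gives, for each (i, j), the minimum total weight of any directed path from i to j (possibly empty when i = j).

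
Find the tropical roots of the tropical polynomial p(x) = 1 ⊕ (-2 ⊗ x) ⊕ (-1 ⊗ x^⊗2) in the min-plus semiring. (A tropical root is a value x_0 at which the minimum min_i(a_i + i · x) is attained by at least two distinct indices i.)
Roots: {-1, 3}

Each tropical root is a break point of the lower envelope of the lines y = a_i + i · x (there are 3 lines, with slopes 0, 1, ..., 2). Only the lines that attain the minimum somewhere contribute to roots; other lines are dominated. Here the surviving (envelope) indices are i = 2, i = 1, i = 0.
Intersections between consecutive envelope lines give the roots: for adjacent envelope indices i < j the intersection is x = (a_i − a_j) / (j − i). Reading off the sorted break points: {-1, 3}.
Verification: at each break x_0, at least two indices attain the minimum of min_i(a_i + i · x_0).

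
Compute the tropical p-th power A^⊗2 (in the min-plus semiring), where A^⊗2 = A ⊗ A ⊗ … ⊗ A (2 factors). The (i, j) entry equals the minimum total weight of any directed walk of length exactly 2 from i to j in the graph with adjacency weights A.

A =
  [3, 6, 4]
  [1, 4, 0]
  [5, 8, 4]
A^⊗2 =
  [6, 9, 6]
  [4, 7, 4]
  [8, 11, 8]

Each entry (A^⊗2)_ij equals the minimum over all length-2 walks i = v_0 → v_1 → … → v_2 = j of Σ_t A[v_t][v_{t+1}]. For example, for (i, j) = (0, 2) we minimise over 3 possible intermediate vertex sequences; the minimum is 6, attained along the walk 0 → 1 → 2.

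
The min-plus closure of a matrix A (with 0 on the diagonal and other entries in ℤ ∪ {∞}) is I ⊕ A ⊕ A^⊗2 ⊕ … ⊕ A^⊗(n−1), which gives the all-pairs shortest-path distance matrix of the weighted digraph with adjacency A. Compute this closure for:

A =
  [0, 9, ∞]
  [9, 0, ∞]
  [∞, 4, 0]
Closure =
  [0, 9, ∞]
  [9, 0, ∞]
  [13, 4, 0]

This is the Floyd-Warshall all-pairs shortest-path computation. For each intermediate vertex k = 0, 1, …, 2, update dist[i][j] ← min(dist[i][j], dist[i][k] + dist[k][j]). The final matrix gives, for each (i, j), the minimum total weight of any directed path from i to j (possibly empty when i = j).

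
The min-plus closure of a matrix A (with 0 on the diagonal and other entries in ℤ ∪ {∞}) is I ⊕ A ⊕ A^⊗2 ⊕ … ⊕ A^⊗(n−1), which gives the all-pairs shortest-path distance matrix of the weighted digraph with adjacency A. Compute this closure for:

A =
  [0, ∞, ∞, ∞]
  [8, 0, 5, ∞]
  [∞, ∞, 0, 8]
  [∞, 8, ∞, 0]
Closure =
  [0, ∞, ∞, ∞]
  [8, 0, 5, 13]
  [24, 16, 0, 8]
  [16, 8, 13, 0]

This is the Floyd-Warshall all-pairs shortest-path computation. For each intermediate vertex k = 0, 1, …, 3, update dist[i][j] ← min(dist[i][j], dist[i][k] + dist[k][j]). The final matrix gives, for each (i, j), the minimum total weight of any directed path from i to j (possibly empty when i = j).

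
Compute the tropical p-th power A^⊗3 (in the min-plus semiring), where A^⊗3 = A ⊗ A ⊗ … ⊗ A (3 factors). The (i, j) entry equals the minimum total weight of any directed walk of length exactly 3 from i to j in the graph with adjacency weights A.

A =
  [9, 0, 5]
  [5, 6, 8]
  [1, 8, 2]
A^⊗3 =
  [8, 5, 9]
  [10, 9, 12]
  [5, 3, 6]

Each entry (A^⊗3)_ij equals the minimum over all length-3 walks i = v_0 → v_1 → … → v_3 = j of Σ_t A[v_t][v_{t+1}]. For example, for (i, j) = (0, 2) we minimise over 9 possible intermediate vertex sequences; the minimum is 9, attained along the walk 0 → 2 → 2 → 2.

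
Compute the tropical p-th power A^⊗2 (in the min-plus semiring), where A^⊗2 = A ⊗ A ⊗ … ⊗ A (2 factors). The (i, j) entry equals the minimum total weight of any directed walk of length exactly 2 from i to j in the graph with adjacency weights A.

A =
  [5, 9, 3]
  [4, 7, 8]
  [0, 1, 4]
A^⊗2 =
  [3, 4, 7]
  [8, 9, 7]
  [4, 5, 3]

Each entry (A^⊗2)_ij equals the minimum over all length-2 walks i = v_0 → v_1 → … → v_2 = j of Σ_t A[v_t][v_{t+1}]. For example, for (i, j) = (0, 2) we minimise over 3 possible intermediate vertex sequences; the minimum is 7, attained along the walk 0 → 2 → 2.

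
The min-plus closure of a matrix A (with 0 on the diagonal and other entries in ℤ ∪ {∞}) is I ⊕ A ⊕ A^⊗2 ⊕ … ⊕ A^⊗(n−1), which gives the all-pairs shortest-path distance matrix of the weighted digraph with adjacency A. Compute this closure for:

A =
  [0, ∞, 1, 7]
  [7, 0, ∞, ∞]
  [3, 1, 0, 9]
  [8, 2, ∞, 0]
Closure =
  [0, 2, 1, 7]
  [7, 0, 8, 14]
  [3, 1, 0, 9]
  [8, 2, 9, 0]

This is the Floyd-Warshall all-pairs shortest-path computation. For each intermediate vertex k = 0, 1, …, 3, update dist[i][j] ← min(dist[i][j], dist[i][k] + dist[k][j]). The final matrix gives, for each (i, j), the minimum total weight of any directed path from i to j (possibly empty when i = j).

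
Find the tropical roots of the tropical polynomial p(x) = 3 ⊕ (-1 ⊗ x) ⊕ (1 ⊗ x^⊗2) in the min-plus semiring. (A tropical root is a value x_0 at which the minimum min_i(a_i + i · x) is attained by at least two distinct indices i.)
Roots: {-2, 4}

Each tropical root is a break point of the lower envelope of the lines y = a_i + i · x (there are 3 lines, with slopes 0, 1, ..., 2). Only the lines that attain the minimum somewhere contribute to roots; other lines are dominated. Here the surviving (envelope) indices are i = 2, i = 1, i = 0.
Intersections between consecutive envelope lines give the roots: for adjacent envelope indices i < j the intersection is x = (a_i − a_j) / (j − i). Reading off the sorted break points: {-2, 4}.
Verification: at each break x_0, at least two indices attain the minimum of min_i(a_i + i · x_0).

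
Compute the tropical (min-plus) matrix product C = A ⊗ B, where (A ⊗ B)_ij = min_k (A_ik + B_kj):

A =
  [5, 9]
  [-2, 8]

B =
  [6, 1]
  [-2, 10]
A ⊗ B =
  [7, 6]
  [4, -1]

Apply the min-plus product entry-by-entry:
  C[0][0] = min over k of (A[0][0] + B[0][0] = 5 + 6 = 11, A[0][1] + B[1][0] = 9 + -2 = 7) = 7 (attained at k = 1)
  C[0][1] = min over k of (A[0][0] + B[0][1] = 5 + 1 = 6, A[0][1] + B[1][1] = 9 + 10 = 19) = 6 (attained at k = 0)
  C[1][0] = min over k of (A[1][0] + B[0][0] = -2 + 6 = 4, A[1][1] + B[1][0] = 8 + -2 = 6) = 4 (attained at k = 0)
  C[1][1] = min over k of (A[1][0] + B[0][1] = -2 + 1 = -1, A[1][1] + B[1][1] = 8 + 10 = 18) = -1 (attained at k = 0)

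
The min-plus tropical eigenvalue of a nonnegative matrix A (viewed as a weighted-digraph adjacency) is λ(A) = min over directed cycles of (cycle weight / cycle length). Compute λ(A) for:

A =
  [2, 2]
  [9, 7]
λ(A) = 2

Enumerate directed cycles and compute their means (weight / length). Sample:
  cycle 0 → 0: weight = 2, length = 1, mean = 2/1 ≈ 2.000
  cycle 1 → 1: weight = 7, length = 1, mean = 7/1 ≈ 7.000
  cycle 0 → 1 → 0: weight = 11, length = 2, mean = 11/2 ≈ 5.500
  cycle 1 → 0 → 1: weight = 11, length = 2, mean = 11/2 ≈ 5.500
Minimum mean = 2.000, attained e.g. along the cycle 0 → 0 with weight 2 and length 1. So λ(A) = 2/1 = 2.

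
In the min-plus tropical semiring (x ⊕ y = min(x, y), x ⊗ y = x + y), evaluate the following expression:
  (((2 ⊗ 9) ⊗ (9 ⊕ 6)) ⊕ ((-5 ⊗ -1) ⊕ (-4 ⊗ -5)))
(((2 ⊗ 9) ⊗ (9 ⊕ 6)) ⊕ ((-5 ⊗ -1) ⊕ (-4 ⊗ -5))) = -9

Expand innermost to outermost. Recall ⊕ takes the minimum of its arguments and ⊗ takes their sum. Working out the expression (((2 ⊗ 9) ⊗ (9 ⊕ 6)) ⊕ ((-5 ⊗ -1) ⊕ (-4 ⊗ -5))) gives -9.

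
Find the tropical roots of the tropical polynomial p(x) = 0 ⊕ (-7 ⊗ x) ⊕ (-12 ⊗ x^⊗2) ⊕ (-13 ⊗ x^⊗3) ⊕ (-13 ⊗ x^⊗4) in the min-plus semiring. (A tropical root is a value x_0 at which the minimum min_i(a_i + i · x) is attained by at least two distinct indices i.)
Roots: {0, 1, 5, 7}

Each tropical root is a break point of the lower envelope of the lines y = a_i + i · x (there are 5 lines, with slopes 0, 1, ..., 4). Only the lines that attain the minimum somewhere contribute to roots; other lines are dominated. Here the surviving (envelope) indices are i = 4, i = 3, i = 2, i = 1, i = 0.
Intersections between consecutive envelope lines give the roots: for adjacent envelope indices i < j the intersection is x = (a_i − a_j) / (j − i). Reading off the sorted break points: {0, 1, 5, 7}.
Verification: at each break x_0, at least two indices attain the minimum of min_i(a_i + i · x_0).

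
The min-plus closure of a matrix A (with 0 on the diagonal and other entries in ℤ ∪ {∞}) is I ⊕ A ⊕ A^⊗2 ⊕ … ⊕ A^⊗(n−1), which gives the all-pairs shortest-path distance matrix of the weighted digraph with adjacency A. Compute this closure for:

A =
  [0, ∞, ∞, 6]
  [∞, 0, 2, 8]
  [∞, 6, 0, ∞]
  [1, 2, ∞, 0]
Closure =
  [0, 8, 10, 6]
  [9, 0, 2, 8]
  [15, 6, 0, 14]
  [1, 2, 4, 0]

This is the Floyd-Warshall all-pairs shortest-path computation. For each intermediate vertex k = 0, 1, …, 3, update dist[i][j] ← min(dist[i][j], dist[i][k] + dist[k][j]). The final matrix gives, for each (i, j), the minimum total weight of any directed path from i to j (possibly empty when i = j).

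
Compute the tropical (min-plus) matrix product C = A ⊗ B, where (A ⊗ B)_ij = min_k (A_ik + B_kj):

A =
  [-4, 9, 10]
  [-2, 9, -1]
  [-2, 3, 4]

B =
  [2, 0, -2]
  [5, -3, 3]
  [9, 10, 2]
A ⊗ B =
  [-2, -4, -6]
  [0, -2, -4]
  [0, -2, -4]

Apply the min-plus product entry-by-entry:
  C[0][0] = min over k of (A[0][0] + B[0][0] = -4 + 2 = -2, A[0][1] + B[1][0] = 9 + 5 = 14, A[0][2] + B[2][0] = 10 + 9 = 19) = -2 (attained at k = 0)
  C[0][1] = min over k of (A[0][0] + B[0][1] = -4 + 0 = -4, A[0][1] + B[1][1] = 9 + -3 = 6, A[0][2] + B[2][1] = 10 + 10 = 20) = -4 (attained at k = 0)
  C[0][2] = min over k of (A[0][0] + B[0][2] = -4 + -2 = -6, A[0][1] + B[1][2] = 9 + 3 = 12, A[0][2] + B[2][2] = 10 + 2 = 12) = -6 (attained at k = 0)
  C[1][0] = min over k of (A[1][0] + B[0][0] = -2 + 2 = 0, A[1][1] + B[1][0] = 9 + 5 = 14, A[1][2] + B[2][0] = -1 + 9 = 8) = 0 (attained at k = 0)
  C[1][1] = min over k of (A[1][0] + B[0][1] = -2 + 0 = -2, A[1][1] + B[1][1] = 9 + -3 = 6, A[1][2] + B[2][1] = -1 + 10 = 9) = -2 (attained at k = 0)
  C[1][2] = min over k of (A[1][0] + B[0][2] = -2 + -2 = -4, A[1][1] + B[1][2] = 9 + 3 = 12, A[1][2] + B[2][2] = -1 + 2 = 1) = -4 (attained at k = 0)
  C[2][0] = min over k of (A[2][0] + B[0][0] = -2 + 2 = 0, A[2][1] + B[1][0] = 3 + 5 = 8, A[2][2] + B[2][0] = 4 + 9 = 13) = 0 (attained at k = 0)
  C[2][1] = min over k of (A[2][0] + B[0][1] = -2 + 0 = -2, A[2][1] + B[1][1] = 3 + -3 = 0, A[2][2] + B[2][1] = 4 + 10 = 14) = -2 (attained at k = 0)
  C[2][2] = min over k of (A[2][0] + B[0][2] = -2 + -2 = -4, A[2][1] + B[1][2] = 3 + 3 = 6, A[2][2] + B[2][2] = 4 + 2 = 6) = -4 (attained at k = 0)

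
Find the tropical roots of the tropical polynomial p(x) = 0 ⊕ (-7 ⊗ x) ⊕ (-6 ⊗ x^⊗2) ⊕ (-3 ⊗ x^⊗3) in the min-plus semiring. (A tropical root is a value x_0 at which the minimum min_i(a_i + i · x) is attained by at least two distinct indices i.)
Roots: {-3, -1, 7}

Each tropical root is a break point of the lower envelope of the lines y = a_i + i · x (there are 4 lines, with slopes 0, 1, ..., 3). Only the lines that attain the minimum somewhere contribute to roots; other lines are dominated. Here the surviving (envelope) indices are i = 3, i = 2, i = 1, i = 0.
Intersections between consecutive envelope lines give the roots: for adjacent envelope indices i < j the intersection is x = (a_i − a_j) / (j − i). Reading off the sorted break points: {-3, -1, 7}.
Verification: at each break x_0, at least two indices attain the minimum of min_i(a_i + i · x_0).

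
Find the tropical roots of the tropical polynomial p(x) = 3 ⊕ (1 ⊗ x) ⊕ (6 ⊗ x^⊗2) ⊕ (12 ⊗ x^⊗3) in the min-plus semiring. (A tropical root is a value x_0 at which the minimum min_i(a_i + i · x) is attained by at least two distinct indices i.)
Roots: {-6, -5, 2}

Each tropical root is a break point of the lower envelope of the lines y = a_i + i · x (there are 4 lines, with slopes 0, 1, ..., 3). Only the lines that attain the minimum somewhere contribute to roots; other lines are dominated. Here the surviving (envelope) indices are i = 3, i = 2, i = 1, i = 0.
Intersections between consecutive envelope lines give the roots: for adjacent envelope indices i < j the intersection is x = (a_i − a_j) / (j − i). Reading off the sorted break points: {-6, -5, 2}.
Verification: at each break x_0, at least two indices attain the minimum of min_i(a_i + i · x_0).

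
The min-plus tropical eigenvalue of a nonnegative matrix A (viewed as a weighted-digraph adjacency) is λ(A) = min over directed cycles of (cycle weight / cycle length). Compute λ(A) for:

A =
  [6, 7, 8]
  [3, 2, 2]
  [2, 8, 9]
λ(A) = 2

Enumerate directed cycles and compute their means (weight / length). Sample:
  cycle 0 → 0: weight = 6, length = 1, mean = 6/1 ≈ 6.000
  cycle 1 → 1: weight = 2, length = 1, mean = 2/1 ≈ 2.000
  cycle 2 → 2: weight = 9, length = 1, mean = 9/1 ≈ 9.000
  cycle 0 → 1 → 0: weight = 10, length = 2, mean = 10/2 ≈ 5.000
  cycle 0 → 2 → 0: weight = 10, length = 2, mean = 10/2 ≈ 5.000
  cycle 1 → 0 → 1: weight = 10, length = 2, mean = 10/2 ≈ 5.000
Minimum mean = 2.000, attained e.g. along the cycle 1 → 1 with weight 2 and length 1. So λ(A) = 2/1 = 2.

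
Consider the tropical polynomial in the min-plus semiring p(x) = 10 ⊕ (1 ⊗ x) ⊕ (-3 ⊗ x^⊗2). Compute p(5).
p(5) = 6

A tropical monomial a ⊗ x^⊗i evaluates to a + i · x. Evaluating each term at x = 5:
  Term 0 contributes 10 + 0 · 5 = 10
  Term 1 contributes 1 + 1 · 5 = 6
  Term 2 contributes -3 + 2 · 5 = 7
p(5) = ⊕ of these = min[10, 6, 7] = 6.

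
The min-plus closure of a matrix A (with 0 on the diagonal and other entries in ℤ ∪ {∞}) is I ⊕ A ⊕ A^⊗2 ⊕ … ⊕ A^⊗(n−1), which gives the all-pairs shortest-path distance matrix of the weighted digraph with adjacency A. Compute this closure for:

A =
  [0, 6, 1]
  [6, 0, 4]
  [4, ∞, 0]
Closure =
  [0, 6, 1]
  [6, 0, 4]
  [4, 10, 0]

This is the Floyd-Warshall all-pairs shortest-path computation. For each intermediate vertex k = 0, 1, …, 2, update dist[i][j] ← min(dist[i][j], dist[i][k] + dist[k][j]). The final matrix gives, for each (i, j), the minimum total weight of any directed path from i to j (possibly empty when i = j).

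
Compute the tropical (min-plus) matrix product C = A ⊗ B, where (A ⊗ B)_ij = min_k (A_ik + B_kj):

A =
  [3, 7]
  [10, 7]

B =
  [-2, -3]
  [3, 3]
A ⊗ B =
  [1, 0]
  [8, 7]

Apply the min-plus product entry-by-entry:
  C[0][0] = min over k of (A[0][0] + B[0][0] = 3 + -2 = 1, A[0][1] + B[1][0] = 7 + 3 = 10) = 1 (attained at k = 0)
  C[0][1] = min over k of (A[0][0] + B[0][1] = 3 + -3 = 0, A[0][1] + B[1][1] = 7 + 3 = 10) = 0 (attained at k = 0)
  C[1][0] = min over k of (A[1][0] + B[0][0] = 10 + -2 = 8, A[1][1] + B[1][0] = 7 + 3 = 10) = 8 (attained at k = 0)
  C[1][1] = min over k of (A[1][0] + B[0][1] = 10 + -3 = 7, A[1][1] + B[1][1] = 7 + 3 = 10) = 7 (attained at k = 0)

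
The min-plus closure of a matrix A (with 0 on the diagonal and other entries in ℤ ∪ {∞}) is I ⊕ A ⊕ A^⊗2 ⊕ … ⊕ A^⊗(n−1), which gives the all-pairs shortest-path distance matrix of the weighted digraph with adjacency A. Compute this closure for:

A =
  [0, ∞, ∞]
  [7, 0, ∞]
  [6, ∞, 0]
Closure =
  [0, ∞, ∞]
  [7, 0, ∞]
  [6, ∞, 0]

This is the Floyd-Warshall all-pairs shortest-path computation. For each intermediate vertex k = 0, 1, …, 2, update dist[i][j] ← min(dist[i][j], dist[i][k] + dist[k][j]). The final matrix gives, for each (i, j), the minimum total weight of any directed path from i to j (possibly empty when i = j).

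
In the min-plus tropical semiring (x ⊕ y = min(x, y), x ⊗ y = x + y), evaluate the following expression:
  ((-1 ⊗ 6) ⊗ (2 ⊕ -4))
((-1 ⊗ 6) ⊗ (2 ⊕ -4)) = 1

Expand innermost to outermost. Recall ⊕ takes the minimum of its arguments and ⊗ takes their sum. Working out the expression ((-1 ⊗ 6) ⊗ (2 ⊕ -4)) gives 1.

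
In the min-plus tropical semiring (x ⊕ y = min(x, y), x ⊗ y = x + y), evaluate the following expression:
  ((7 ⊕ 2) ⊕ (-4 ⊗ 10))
((7 ⊕ 2) ⊕ (-4 ⊗ 10)) = 2

Expand innermost to outermost. Recall ⊕ takes the minimum of its arguments and ⊗ takes their sum. Working out the expression ((7 ⊕ 2) ⊕ (-4 ⊗ 10)) gives 2.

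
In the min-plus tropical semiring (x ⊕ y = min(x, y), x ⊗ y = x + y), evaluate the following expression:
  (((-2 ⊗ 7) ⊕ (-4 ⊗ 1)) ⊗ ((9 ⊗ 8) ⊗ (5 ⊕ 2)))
(((-2 ⊗ 7) ⊕ (-4 ⊗ 1)) ⊗ ((9 ⊗ 8) ⊗ (5 ⊕ 2))) = 16

Expand innermost to outermost. Recall ⊕ takes the minimum of its arguments and ⊗ takes their sum. Working out the expression (((-2 ⊗ 7) ⊕ (-4 ⊗ 1)) ⊗ ((9 ⊗ 8) ⊗ (5 ⊕ 2))) gives 16.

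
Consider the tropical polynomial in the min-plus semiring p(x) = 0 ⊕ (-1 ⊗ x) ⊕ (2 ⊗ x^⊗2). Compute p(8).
p(8) = 0

A tropical monomial a ⊗ x^⊗i evaluates to a + i · x. Evaluating each term at x = 8:
  Term 0 contributes 0 + 0 · 8 = 0
  Term 1 contributes -1 + 1 · 8 = 7
  Term 2 contributes 2 + 2 · 8 = 18
p(8) = ⊕ of these = min[0, 7, 18] = 0.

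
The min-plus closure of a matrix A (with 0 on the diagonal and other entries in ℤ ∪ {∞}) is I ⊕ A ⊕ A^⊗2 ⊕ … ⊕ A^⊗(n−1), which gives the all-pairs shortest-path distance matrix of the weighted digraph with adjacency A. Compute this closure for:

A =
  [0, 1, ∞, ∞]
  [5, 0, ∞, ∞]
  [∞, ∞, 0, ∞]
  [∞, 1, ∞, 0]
Closure =
  [0, 1, ∞, ∞]
  [5, 0, ∞, ∞]
  [∞, ∞, 0, ∞]
  [6, 1, ∞, 0]

This is the Floyd-Warshall all-pairs shortest-path computation. For each intermediate vertex k = 0, 1, …, 3, update dist[i][j] ← min(dist[i][j], dist[i][k] + dist[k][j]). The final matrix gives, for each (i, j), the minimum total weight of any directed path from i to j (possibly empty when i = j).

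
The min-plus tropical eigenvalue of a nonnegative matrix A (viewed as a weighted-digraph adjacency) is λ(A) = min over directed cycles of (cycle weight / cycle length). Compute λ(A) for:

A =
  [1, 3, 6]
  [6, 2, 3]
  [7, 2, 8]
λ(A) = 1

Enumerate directed cycles and compute their means (weight / length). Sample:
  cycle 0 → 0: weight = 1, length = 1, mean = 1/1 ≈ 1.000
  cycle 1 → 1: weight = 2, length = 1, mean = 2/1 ≈ 2.000
  cycle 2 → 2: weight = 8, length = 1, mean = 8/1 ≈ 8.000
  cycle 0 → 1 → 0: weight = 9, length = 2, mean = 9/2 ≈ 4.500
  cycle 0 → 2 → 0: weight = 13, length = 2, mean = 13/2 ≈ 6.500
  cycle 1 → 0 → 1: weight = 9, length = 2, mean = 9/2 ≈ 4.500
Minimum mean = 1.000, attained e.g. along the cycle 0 → 0 with weight 1 and length 1. So λ(A) = 1/1 = 1.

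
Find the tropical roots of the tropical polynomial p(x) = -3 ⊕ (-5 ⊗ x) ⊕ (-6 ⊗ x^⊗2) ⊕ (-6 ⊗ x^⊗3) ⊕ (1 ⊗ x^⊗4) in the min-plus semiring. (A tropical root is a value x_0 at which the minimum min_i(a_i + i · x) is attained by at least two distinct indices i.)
Roots: {-7, 0, 1, 2}

Each tropical root is a break point of the lower envelope of the lines y = a_i + i · x (there are 5 lines, with slopes 0, 1, ..., 4). Only the lines that attain the minimum somewhere contribute to roots; other lines are dominated. Here the surviving (envelope) indices are i = 4, i = 3, i = 2, i = 1, i = 0.
Intersections between consecutive envelope lines give the roots: for adjacent envelope indices i < j the intersection is x = (a_i − a_j) / (j − i). Reading off the sorted break points: {-7, 0, 1, 2}.
Verification: at each break x_0, at least two indices attain the minimum of min_i(a_i + i · x_0).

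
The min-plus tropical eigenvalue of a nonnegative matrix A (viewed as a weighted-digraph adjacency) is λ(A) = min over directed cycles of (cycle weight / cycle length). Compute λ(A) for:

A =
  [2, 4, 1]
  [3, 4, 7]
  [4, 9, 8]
λ(A) = 2

Enumerate directed cycles and compute their means (weight / length). Sample:
  cycle 0 → 0: weight = 2, length = 1, mean = 2/1 ≈ 2.000
  cycle 1 → 1: weight = 4, length = 1, mean = 4/1 ≈ 4.000
  cycle 2 → 2: weight = 8, length = 1, mean = 8/1 ≈ 8.000
  cycle 0 → 1 → 0: weight = 7, length = 2, mean = 7/2 ≈ 3.500
  cycle 0 → 2 → 0: weight = 5, length = 2, mean = 5/2 ≈ 2.500
  cycle 1 → 0 → 1: weight = 7, length = 2, mean = 7/2 ≈ 3.500
Minimum mean = 2.000, attained e.g. along the cycle 0 → 0 with weight 2 and length 1. So λ(A) = 2/1 = 2.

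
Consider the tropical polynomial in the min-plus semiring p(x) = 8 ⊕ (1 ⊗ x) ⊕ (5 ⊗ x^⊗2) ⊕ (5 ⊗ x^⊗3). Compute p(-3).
p(-3) = -4

A tropical monomial a ⊗ x^⊗i evaluates to a + i · x. Evaluating each term at x = -3:
  Term 0 contributes 8 + 0 · -3 = 8
  Term 1 contributes 1 + 1 · -3 = -2
  Term 2 contributes 5 + 2 · -3 = -1
  Term 3 contributes 5 + 3 · -3 = -4
p(-3) = ⊕ of these = min[8, -2, -1, -4] = -4.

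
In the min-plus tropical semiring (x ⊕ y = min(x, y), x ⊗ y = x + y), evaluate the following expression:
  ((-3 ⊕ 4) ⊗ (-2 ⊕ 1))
((-3 ⊕ 4) ⊗ (-2 ⊕ 1)) = -5

Expand innermost to outermost. Recall ⊕ takes the minimum of its arguments and ⊗ takes their sum. Working out the expression ((-3 ⊕ 4) ⊗ (-2 ⊕ 1)) gives -5.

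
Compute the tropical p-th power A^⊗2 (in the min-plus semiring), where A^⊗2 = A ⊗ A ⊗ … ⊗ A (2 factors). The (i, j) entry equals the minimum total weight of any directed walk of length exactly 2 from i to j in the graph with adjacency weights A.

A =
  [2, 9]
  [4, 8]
A^⊗2 =
  [4, 11]
  [6, 13]

Each entry (A^⊗2)_ij equals the minimum over all length-2 walks i = v_0 → v_1 → … → v_2 = j of Σ_t A[v_t][v_{t+1}]. For example, for (i, j) = (0, 1) we minimise over 2 possible intermediate vertex sequences; the minimum is 11, attained along the walk 0 → 0 → 1.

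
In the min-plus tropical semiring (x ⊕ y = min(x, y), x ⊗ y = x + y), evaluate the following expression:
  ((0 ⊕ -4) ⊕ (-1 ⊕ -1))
((0 ⊕ -4) ⊕ (-1 ⊕ -1)) = -4

Expand innermost to outermost. Recall ⊕ takes the minimum of its arguments and ⊗ takes their sum. Working out the expression ((0 ⊕ -4) ⊕ (-1 ⊕ -1)) gives -4.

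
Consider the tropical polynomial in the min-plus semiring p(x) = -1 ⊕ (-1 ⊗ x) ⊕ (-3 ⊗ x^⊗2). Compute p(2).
p(2) = -1

A tropical monomial a ⊗ x^⊗i evaluates to a + i · x. Evaluating each term at x = 2:
  Term 0 contributes -1 + 0 · 2 = -1
  Term 1 contributes -1 + 1 · 2 = 1
  Term 2 contributes -3 + 2 · 2 = 1
p(2) = ⊕ of these = min[-1, 1, 1] = -1.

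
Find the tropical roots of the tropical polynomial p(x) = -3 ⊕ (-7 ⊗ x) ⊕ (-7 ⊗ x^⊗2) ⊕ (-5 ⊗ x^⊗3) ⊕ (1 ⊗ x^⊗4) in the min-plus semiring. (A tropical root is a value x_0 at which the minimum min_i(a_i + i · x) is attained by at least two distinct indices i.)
Roots: {-6, -2, 0, 4}

Each tropical root is a break point of the lower envelope of the lines y = a_i + i · x (there are 5 lines, with slopes 0, 1, ..., 4). Only the lines that attain the minimum somewhere contribute to roots; other lines are dominated. Here the surviving (envelope) indices are i = 4, i = 3, i = 2, i = 1, i = 0.
Intersections between consecutive envelope lines give the roots: for adjacent envelope indices i < j the intersection is x = (a_i − a_j) / (j − i). Reading off the sorted break points: {-6, -2, 0, 4}.
Verification: at each break x_0, at least two indices attain the minimum of min_i(a_i + i · x_0).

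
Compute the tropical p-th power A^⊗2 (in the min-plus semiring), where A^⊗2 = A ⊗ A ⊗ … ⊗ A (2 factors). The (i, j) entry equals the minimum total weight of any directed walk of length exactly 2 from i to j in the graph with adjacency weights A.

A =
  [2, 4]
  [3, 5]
A^⊗2 =
  [4, 6]
  [5, 7]

Each entry (A^⊗2)_ij equals the minimum over all length-2 walks i = v_0 → v_1 → … → v_2 = j of Σ_t A[v_t][v_{t+1}]. For example, for (i, j) = (0, 1) we minimise over 2 possible intermediate vertex sequences; the minimum is 6, attained along the walk 0 → 0 → 1.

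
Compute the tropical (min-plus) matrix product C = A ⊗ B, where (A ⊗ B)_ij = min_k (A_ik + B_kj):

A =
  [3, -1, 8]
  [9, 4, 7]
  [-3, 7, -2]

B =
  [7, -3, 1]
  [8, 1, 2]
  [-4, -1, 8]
A ⊗ B =
  [4, 0, 1]
  [3, 5, 6]
  [-6, -6, -2]

Apply the min-plus product entry-by-entry:
  C[0][0] = min over k of (A[0][0] + B[0][0] = 3 + 7 = 10, A[0][1] + B[1][0] = -1 + 8 = 7, A[0][2] + B[2][0] = 8 + -4 = 4) = 4 (attained at k = 2)
  C[0][1] = min over k of (A[0][0] + B[0][1] = 3 + -3 = 0, A[0][1] + B[1][1] = -1 + 1 = 0, A[0][2] + B[2][1] = 8 + -1 = 7) = 0 (attained at k = 0)
  C[0][2] = min over k of (A[0][0] + B[0][2] = 3 + 1 = 4, A[0][1] + B[1][2] = -1 + 2 = 1, A[0][2] + B[2][2] = 8 + 8 = 16) = 1 (attained at k = 1)
  C[1][0] = min over k of (A[1][0] + B[0][0] = 9 + 7 = 16, A[1][1] + B[1][0] = 4 + 8 = 12, A[1][2] + B[2][0] = 7 + -4 = 3) = 3 (attained at k = 2)
  C[1][1] = min over k of (A[1][0] + B[0][1] = 9 + -3 = 6, A[1][1] + B[1][1] = 4 + 1 = 5, A[1][2] + B[2][1] = 7 + -1 = 6) = 5 (attained at k = 1)
  C[1][2] = min over k of (A[1][0] + B[0][2] = 9 + 1 = 10, A[1][1] + B[1][2] = 4 + 2 = 6, A[1][2] + B[2][2] = 7 + 8 = 15) = 6 (attained at k = 1)
  C[2][0] = min over k of (A[2][0] + B[0][0] = -3 + 7 = 4, A[2][1] + B[1][0] = 7 + 8 = 15, A[2][2] + B[2][0] = -2 + -4 = -6) = -6 (attained at k = 2)
  C[2][1] = min over k of (A[2][0] + B[0][1] = -3 + -3 = -6, A[2][1] + B[1][1] = 7 + 1 = 8, A[2][2] + B[2][1] = -2 + -1 = -3) = -6 (attained at k = 0)
  C[2][2] = min over k of (A[2][0] + B[0][2] = -3 + 1 = -2, A[2][1] + B[1][2] = 7 + 2 = 9, A[2][2] + B[2][2] = -2 + 8 = 6) = -2 (attained at k = 0)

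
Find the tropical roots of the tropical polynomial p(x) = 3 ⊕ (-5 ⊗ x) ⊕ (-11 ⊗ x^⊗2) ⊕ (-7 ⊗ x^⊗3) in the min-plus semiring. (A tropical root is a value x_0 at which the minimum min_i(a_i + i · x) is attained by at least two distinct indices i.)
Roots: {-4, 6, 8}

Each tropical root is a break point of the lower envelope of the lines y = a_i + i · x (there are 4 lines, with slopes 0, 1, ..., 3). Only the lines that attain the minimum somewhere contribute to roots; other lines are dominated. Here the surviving (envelope) indices are i = 3, i = 2, i = 1, i = 0.
Intersections between consecutive envelope lines give the roots: for adjacent envelope indices i < j the intersection is x = (a_i − a_j) / (j − i). Reading off the sorted break points: {-4, 6, 8}.
Verification: at each break x_0, at least two indices attain the minimum of min_i(a_i + i · x_0).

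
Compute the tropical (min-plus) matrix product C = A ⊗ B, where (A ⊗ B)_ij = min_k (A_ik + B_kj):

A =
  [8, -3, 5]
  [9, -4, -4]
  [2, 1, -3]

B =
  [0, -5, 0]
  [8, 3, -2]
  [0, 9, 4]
A ⊗ B =
  [5, 0, -5]
  [-4, -1, -6]
  [-3, -3, -1]

Apply the min-plus product entry-by-entry:
  C[0][0] = min over k of (A[0][0] + B[0][0] = 8 + 0 = 8, A[0][1] + B[1][0] = -3 + 8 = 5, A[0][2] + B[2][0] = 5 + 0 = 5) = 5 (attained at k = 1)
  C[0][1] = min over k of (A[0][0] + B[0][1] = 8 + -5 = 3, A[0][1] + B[1][1] = -3 + 3 = 0, A[0][2] + B[2][1] = 5 + 9 = 14) = 0 (attained at k = 1)
  C[0][2] = min over k of (A[0][0] + B[0][2] = 8 + 0 = 8, A[0][1] + B[1][2] = -3 + -2 = -5, A[0][2] + B[2][2] = 5 + 4 = 9) = -5 (attained at k = 1)
  C[1][0] = min over k of (A[1][0] + B[0][0] = 9 + 0 = 9, A[1][1] + B[1][0] = -4 + 8 = 4, A[1][2] + B[2][0] = -4 + 0 = -4) = -4 (attained at k = 2)
  C[1][1] = min over k of (A[1][0] + B[0][1] = 9 + -5 = 4, A[1][1] + B[1][1] = -4 + 3 = -1, A[1][2] + B[2][1] = -4 + 9 = 5) = -1 (attained at k = 1)
  C[1][2] = min over k of (A[1][0] + B[0][2] = 9 + 0 = 9, A[1][1] + B[1][2] = -4 + -2 = -6, A[1][2] + B[2][2] = -4 + 4 = 0) = -6 (attained at k = 1)
  C[2][0] = min over k of (A[2][0] + B[0][0] = 2 + 0 = 2, A[2][1] + B[1][0] = 1 + 8 = 9, A[2][2] + B[2][0] = -3 + 0 = -3) = -3 (attained at k = 2)
  C[2][1] = min over k of (A[2][0] + B[0][1] = 2 + -5 = -3, A[2][1] + B[1][1] = 1 + 3 = 4, A[2][2] + B[2][1] = -3 + 9 = 6) = -3 (attained at k = 0)
  C[2][2] = min over k of (A[2][0] + B[0][2] = 2 + 0 = 2, A[2][1] + B[1][2] = 1 + -2 = -1, A[2][2] + B[2][2] = -3 + 4 = 1) = -1 (attained at k = 1)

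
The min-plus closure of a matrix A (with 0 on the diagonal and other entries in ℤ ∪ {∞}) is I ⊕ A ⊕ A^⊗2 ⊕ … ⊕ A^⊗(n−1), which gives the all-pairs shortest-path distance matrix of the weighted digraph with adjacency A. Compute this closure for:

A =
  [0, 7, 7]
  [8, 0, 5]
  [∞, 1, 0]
Closure =
  [0, 7, 7]
  [8, 0, 5]
  [9, 1, 0]

This is the Floyd-Warshall all-pairs shortest-path computation. For each intermediate vertex k = 0, 1, …, 2, update dist[i][j] ← min(dist[i][j], dist[i][k] + dist[k][j]). The final matrix gives, for each (i, j), the minimum total weight of any directed path from i to j (possibly empty when i = j).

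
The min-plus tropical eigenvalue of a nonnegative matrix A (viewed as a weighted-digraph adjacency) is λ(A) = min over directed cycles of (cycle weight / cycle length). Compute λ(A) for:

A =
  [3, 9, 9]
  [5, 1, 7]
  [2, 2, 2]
λ(A) = 1

Enumerate directed cycles and compute their means (weight / length). Sample:
  cycle 0 → 0: weight = 3, length = 1, mean = 3/1 ≈ 3.000
  cycle 1 → 1: weight = 1, length = 1, mean = 1/1 ≈ 1.000
  cycle 2 → 2: weight = 2, length = 1, mean = 2/1 ≈ 2.000
  cycle 0 → 1 → 0: weight = 14, length = 2, mean = 14/2 ≈ 7.000
  cycle 0 → 2 → 0: weight = 11, length = 2, mean = 11/2 ≈ 5.500
  cycle 1 → 0 → 1: weight = 14, length = 2, mean = 14/2 ≈ 7.000
Minimum mean = 1.000, attained e.g. along the cycle 1 → 1 with weight 1 and length 1. So λ(A) = 1/1 = 1.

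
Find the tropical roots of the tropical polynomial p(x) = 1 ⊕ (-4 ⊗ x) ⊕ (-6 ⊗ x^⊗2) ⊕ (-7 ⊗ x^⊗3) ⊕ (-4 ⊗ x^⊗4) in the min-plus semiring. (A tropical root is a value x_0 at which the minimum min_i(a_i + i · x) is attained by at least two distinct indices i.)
Roots: {-3, 1, 2, 5}

Each tropical root is a break point of the lower envelope of the lines y = a_i + i · x (there are 5 lines, with slopes 0, 1, ..., 4). Only the lines that attain the minimum somewhere contribute to roots; other lines are dominated. Here the surviving (envelope) indices are i = 4, i = 3, i = 2, i = 1, i = 0.
Intersections between consecutive envelope lines give the roots: for adjacent envelope indices i < j the intersection is x = (a_i − a_j) / (j − i). Reading off the sorted break points: {-3, 1, 2, 5}.
Verification: at each break x_0, at least two indices attain the minimum of min_i(a_i + i · x_0).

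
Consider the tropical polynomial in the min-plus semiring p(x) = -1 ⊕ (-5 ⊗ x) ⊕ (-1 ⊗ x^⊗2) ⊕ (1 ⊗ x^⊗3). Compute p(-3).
p(-3) = -8

A tropical monomial a ⊗ x^⊗i evaluates to a + i · x. Evaluating each term at x = -3:
  Term 0 contributes -1 + 0 · -3 = -1
  Term 1 contributes -5 + 1 · -3 = -8
  Term 2 contributes -1 + 2 · -3 = -7
  Term 3 contributes 1 + 3 · -3 = -8
p(-3) = ⊕ of these = min[-1, -8, -7, -8] = -8.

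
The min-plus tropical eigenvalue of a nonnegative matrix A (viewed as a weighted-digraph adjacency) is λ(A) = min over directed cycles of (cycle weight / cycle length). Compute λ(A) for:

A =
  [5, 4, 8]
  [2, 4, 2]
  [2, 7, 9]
λ(A) = 8/3

Enumerate directed cycles and compute their means (weight / length). Sample:
  cycle 0 → 0: weight = 5, length = 1, mean = 5/1 ≈ 5.000
  cycle 1 → 1: weight = 4, length = 1, mean = 4/1 ≈ 4.000
  cycle 2 → 2: weight = 9, length = 1, mean = 9/1 ≈ 9.000
  cycle 0 → 1 → 0: weight = 6, length = 2, mean = 6/2 ≈ 3.000
  cycle 0 → 2 → 0: weight = 10, length = 2, mean = 10/2 ≈ 5.000
  cycle 1 → 0 → 1: weight = 6, length = 2, mean = 6/2 ≈ 3.000
Minimum mean = 2.667, attained e.g. along the cycle 0 → 1 → 2 → 0 with weight 8 and length 3. So λ(A) = 8/3 = 8/3.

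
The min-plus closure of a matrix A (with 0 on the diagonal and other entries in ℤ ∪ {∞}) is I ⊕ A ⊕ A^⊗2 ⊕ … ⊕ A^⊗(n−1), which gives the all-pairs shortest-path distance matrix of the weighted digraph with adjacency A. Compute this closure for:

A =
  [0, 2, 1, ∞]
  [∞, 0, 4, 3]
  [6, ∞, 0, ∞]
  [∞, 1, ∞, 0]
Closure =
  [0, 2, 1, 5]
  [10, 0, 4, 3]
  [6, 8, 0, 11]
  [11, 1, 5, 0]

This is the Floyd-Warshall all-pairs shortest-path computation. For each intermediate vertex k = 0, 1, …, 3, update dist[i][j] ← min(dist[i][j], dist[i][k] + dist[k][j]). The final matrix gives, for each (i, j), the minimum total weight of any directed path from i to j (possibly empty when i = j).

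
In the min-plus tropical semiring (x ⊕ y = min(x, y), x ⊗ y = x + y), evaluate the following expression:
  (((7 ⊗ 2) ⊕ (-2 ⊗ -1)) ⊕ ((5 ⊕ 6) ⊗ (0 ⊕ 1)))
(((7 ⊗ 2) ⊕ (-2 ⊗ -1)) ⊕ ((5 ⊕ 6) ⊗ (0 ⊕ 1))) = -3

Expand innermost to outermost. Recall ⊕ takes the minimum of its arguments and ⊗ takes their sum. Working out the expression (((7 ⊗ 2) ⊕ (-2 ⊗ -1)) ⊕ ((5 ⊕ 6) ⊗ (0 ⊕ 1))) gives -3.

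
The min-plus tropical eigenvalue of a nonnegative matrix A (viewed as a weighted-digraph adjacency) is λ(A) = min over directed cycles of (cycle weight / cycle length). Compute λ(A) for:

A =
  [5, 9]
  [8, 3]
λ(A) = 3

Enumerate directed cycles and compute their means (weight / length). Sample:
  cycle 0 → 0: weight = 5, length = 1, mean = 5/1 ≈ 5.000
  cycle 1 → 1: weight = 3, length = 1, mean = 3/1 ≈ 3.000
  cycle 0 → 1 → 0: weight = 17, length = 2, mean = 17/2 ≈ 8.500
  cycle 1 → 0 → 1: weight = 17, length = 2, mean = 17/2 ≈ 8.500
Minimum mean = 3.000, attained e.g. along the cycle 1 → 1 with weight 3 and length 1. So λ(A) = 3/1 = 3.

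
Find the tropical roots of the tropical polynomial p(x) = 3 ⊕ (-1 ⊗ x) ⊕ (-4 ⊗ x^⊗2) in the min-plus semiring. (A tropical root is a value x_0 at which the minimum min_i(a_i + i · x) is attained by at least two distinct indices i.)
Roots: {3, 4}

Each tropical root is a break point of the lower envelope of the lines y = a_i + i · x (there are 3 lines, with slopes 0, 1, ..., 2). Only the lines that attain the minimum somewhere contribute to roots; other lines are dominated. Here the surviving (envelope) indices are i = 2, i = 1, i = 0.
Intersections between consecutive envelope lines give the roots: for adjacent envelope indices i < j the intersection is x = (a_i − a_j) / (j − i). Reading off the sorted break points: {3, 4}.
Verification: at each break x_0, at least two indices attain the minimum of min_i(a_i + i · x_0).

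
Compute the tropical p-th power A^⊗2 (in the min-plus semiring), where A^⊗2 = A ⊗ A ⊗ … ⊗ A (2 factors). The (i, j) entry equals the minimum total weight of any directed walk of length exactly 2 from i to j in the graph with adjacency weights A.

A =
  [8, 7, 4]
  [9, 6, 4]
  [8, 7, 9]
A^⊗2 =
  [12, 11, 11]
  [12, 11, 10]
  [16, 13, 11]

Each entry (A^⊗2)_ij equals the minimum over all length-2 walks i = v_0 → v_1 → … → v_2 = j of Σ_t A[v_t][v_{t+1}]. For example, for (i, j) = (0, 2) we minimise over 3 possible intermediate vertex sequences; the minimum is 11, attained along the walk 0 → 1 → 2.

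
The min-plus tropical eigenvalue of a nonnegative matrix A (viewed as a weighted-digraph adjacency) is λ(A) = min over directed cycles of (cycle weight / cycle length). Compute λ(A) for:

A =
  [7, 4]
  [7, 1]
λ(A) = 1

Enumerate directed cycles and compute their means (weight / length). Sample:
  cycle 0 → 0: weight = 7, length = 1, mean = 7/1 ≈ 7.000
  cycle 1 → 1: weight = 1, length = 1, mean = 1/1 ≈ 1.000
  cycle 0 → 1 → 0: weight = 11, length = 2, mean = 11/2 ≈ 5.500
  cycle 1 → 0 → 1: weight = 11, length = 2, mean = 11/2 ≈ 5.500
Minimum mean = 1.000, attained e.g. along the cycle 1 → 1 with weight 1 and length 1. So λ(A) = 1/1 = 1.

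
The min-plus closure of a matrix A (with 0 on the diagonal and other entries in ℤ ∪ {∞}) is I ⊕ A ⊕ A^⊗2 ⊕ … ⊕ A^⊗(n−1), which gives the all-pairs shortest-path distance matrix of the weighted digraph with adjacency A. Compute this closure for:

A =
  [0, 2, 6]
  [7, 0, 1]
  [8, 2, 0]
Closure =
  [0, 2, 3]
  [7, 0, 1]
  [8, 2, 0]

This is the Floyd-Warshall all-pairs shortest-path computation. For each intermediate vertex k = 0, 1, …, 2, update dist[i][j] ← min(dist[i][j], dist[i][k] + dist[k][j]). The final matrix gives, for each (i, j), the minimum total weight of any directed path from i to j (possibly empty when i = j).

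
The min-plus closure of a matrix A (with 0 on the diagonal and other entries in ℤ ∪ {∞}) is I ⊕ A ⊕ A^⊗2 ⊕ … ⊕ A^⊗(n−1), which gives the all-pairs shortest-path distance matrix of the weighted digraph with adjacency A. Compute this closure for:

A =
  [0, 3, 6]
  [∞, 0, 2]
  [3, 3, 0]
Closure =
  [0, 3, 5]
  [5, 0, 2]
  [3, 3, 0]

This is the Floyd-Warshall all-pairs shortest-path computation. For each intermediate vertex k = 0, 1, …, 2, update dist[i][j] ← min(dist[i][j], dist[i][k] + dist[k][j]). The final matrix gives, for each (i, j), the minimum total weight of any directed path from i to j (possibly empty when i = j).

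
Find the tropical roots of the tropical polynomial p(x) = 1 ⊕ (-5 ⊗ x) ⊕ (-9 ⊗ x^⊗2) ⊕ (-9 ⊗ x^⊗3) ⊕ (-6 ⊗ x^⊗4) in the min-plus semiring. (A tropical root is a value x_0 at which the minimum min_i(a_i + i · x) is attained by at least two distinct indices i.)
Roots: {-3, 0, 4, 6}

Each tropical root is a break point of the lower envelope of the lines y = a_i + i · x (there are 5 lines, with slopes 0, 1, ..., 4). Only the lines that attain the minimum somewhere contribute to roots; other lines are dominated. Here the surviving (envelope) indices are i = 4, i = 3, i = 2, i = 1, i = 0.
Intersections between consecutive envelope lines give the roots: for adjacent envelope indices i < j the intersection is x = (a_i − a_j) / (j − i). Reading off the sorted break points: {-3, 0, 4, 6}.
Verification: at each break x_0, at least two indices attain the minimum of min_i(a_i + i · x_0).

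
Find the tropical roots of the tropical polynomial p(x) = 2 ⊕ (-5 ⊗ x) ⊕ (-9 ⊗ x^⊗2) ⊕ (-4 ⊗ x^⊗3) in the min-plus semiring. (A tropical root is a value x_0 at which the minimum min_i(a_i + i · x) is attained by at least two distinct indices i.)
Roots: {-5, 4, 7}

Each tropical root is a break point of the lower envelope of the lines y = a_i + i · x (there are 4 lines, with slopes 0, 1, ..., 3). Only the lines that attain the minimum somewhere contribute to roots; other lines are dominated. Here the surviving (envelope) indices are i = 3, i = 2, i = 1, i = 0.
Intersections between consecutive envelope lines give the roots: for adjacent envelope indices i < j the intersection is x = (a_i − a_j) / (j − i). Reading off the sorted break points: {-5, 4, 7}.
Verification: at each break x_0, at least two indices attain the minimum of min_i(a_i + i · x_0).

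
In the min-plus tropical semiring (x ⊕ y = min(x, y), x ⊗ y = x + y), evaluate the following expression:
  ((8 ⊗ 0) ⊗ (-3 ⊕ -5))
((8 ⊗ 0) ⊗ (-3 ⊕ -5)) = 3

Expand innermost to outermost. Recall ⊕ takes the minimum of its arguments and ⊗ takes their sum. Working out the expression ((8 ⊗ 0) ⊗ (-3 ⊕ -5)) gives 3.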